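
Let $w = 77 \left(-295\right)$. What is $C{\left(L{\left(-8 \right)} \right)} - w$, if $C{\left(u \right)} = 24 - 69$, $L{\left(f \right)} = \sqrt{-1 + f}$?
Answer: $22670$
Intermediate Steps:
$C{\left(u \right)} = -45$
$w = -22715$
$C{\left(L{\left(-8 \right)} \right)} - w = -45 - -22715 = -45 + 22715 = 22670$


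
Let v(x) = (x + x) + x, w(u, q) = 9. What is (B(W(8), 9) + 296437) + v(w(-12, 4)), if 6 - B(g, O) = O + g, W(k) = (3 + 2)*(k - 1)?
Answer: 296426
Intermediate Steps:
W(k) = -5 + 5*k (W(k) = 5*(-1 + k) = -5 + 5*k)
v(x) = 3*x (v(x) = 2*x + x = 3*x)
B(g, O) = 6 - O - g (B(g, O) = 6 - (O + g) = 6 + (-O - g) = 6 - O - g)
(B(W(8), 9) + 296437) + v(w(-12, 4)) = ((6 - 1*9 - (-5 + 5*8)) + 296437) + 3*9 = ((6 - 9 - (-5 + 40)) + 296437) + 27 = ((6 - 9 - 1*35) + 296437) + 27 = ((6 - 9 - 35) + 296437) + 27 = (-38 + 296437) + 27 = 296399 + 27 = 296426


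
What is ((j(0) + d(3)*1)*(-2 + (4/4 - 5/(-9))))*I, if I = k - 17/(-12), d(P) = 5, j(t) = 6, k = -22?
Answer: 2717/27 ≈ 100.63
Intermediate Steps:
I = -247/12 (I = -22 - 17/(-12) = -22 - 17*(-1)/12 = -22 - 1*(-17/12) = -22 + 17/12 = -247/12 ≈ -20.583)
((j(0) + d(3)*1)*(-2 + (4/4 - 5/(-9))))*I = ((6 + 5*1)*(-2 + (4/4 - 5/(-9))))*(-247/12) = ((6 + 5)*(-2 + (4*(¼) - 5*(-⅑))))*(-247/12) = (11*(-2 + (1 + 5/9)))*(-247/12) = (11*(-2 + 14/9))*(-247/12) = (11*(-4/9))*(-247/12) = -44/9*(-247/12) = 2717/27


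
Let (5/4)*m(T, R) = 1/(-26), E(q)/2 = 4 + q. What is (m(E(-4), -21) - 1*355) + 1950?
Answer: 103673/65 ≈ 1595.0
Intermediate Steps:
E(q) = 8 + 2*q (E(q) = 2*(4 + q) = 8 + 2*q)
m(T, R) = -2/65 (m(T, R) = (⅘)/(-26) = (⅘)*(-1/26) = -2/65)
(m(E(-4), -21) - 1*355) + 1950 = (-2/65 - 1*355) + 1950 = (-2/65 - 355) + 1950 = -23077/65 + 1950 = 103673/65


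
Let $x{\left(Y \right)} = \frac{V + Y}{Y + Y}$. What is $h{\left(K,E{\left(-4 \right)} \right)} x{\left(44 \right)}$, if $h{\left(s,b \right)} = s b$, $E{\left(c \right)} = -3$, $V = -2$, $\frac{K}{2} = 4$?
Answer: $- \frac{126}{11} \approx -11.455$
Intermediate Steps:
$K = 8$ ($K = 2 \cdot 4 = 8$)
$x{\left(Y \right)} = \frac{-2 + Y}{2 Y}$ ($x{\left(Y \right)} = \frac{-2 + Y}{Y + Y} = \frac{-2 + Y}{2 Y}$)
$h{\left(s,b \right)} = b s$
$h{\left(K,E{\left(-4 \right)} \right)} x{\left(44 \right)} = \left(-3\right) 8 \frac{-2 + 44}{2 \cdot 44} = - 24 \cdot \frac{1}{2} \cdot \frac{1}{44} \cdot 42 = \left(-24\right) \frac{21}{44} = - \frac{126}{11}$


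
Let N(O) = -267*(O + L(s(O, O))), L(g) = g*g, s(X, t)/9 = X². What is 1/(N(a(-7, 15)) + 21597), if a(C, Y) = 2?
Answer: -1/324969 ≈ -3.0772e-6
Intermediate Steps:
s(X, t) = 9*X²
L(g) = g²
N(O) = -21627*O⁴ - 267*O (N(O) = -267*(O + (9*O²)²) = -267*(O + 81*O⁴) = -21627*O⁴ - 267*O)
1/(N(a(-7, 15)) + 21597) = 1/((-21627*2⁴ - 267*2) + 21597) = 1/((-21627*16 - 534) + 21597) = 1/((-346032 - 534) + 21597) = 1/(-346566 + 21597) = 1/(-324969) = -1/324969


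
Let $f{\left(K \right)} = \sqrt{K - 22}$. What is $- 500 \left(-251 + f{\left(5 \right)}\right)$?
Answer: $125500 - 500 i \sqrt{17} \approx 1.255 \cdot 10^{5} - 2061.6 i$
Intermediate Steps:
$f{\left(K \right)} = \sqrt{-22 + K}$
$- 500 \left(-251 + f{\left(5 \right)}\right) = - 500 \left(-251 + \sqrt{-22 + 5}\right) = - 500 \left(-251 + \sqrt{-17}\right) = - 500 \left(-251 + i \sqrt{17}\right) = 125500 - 500 i \sqrt{17}$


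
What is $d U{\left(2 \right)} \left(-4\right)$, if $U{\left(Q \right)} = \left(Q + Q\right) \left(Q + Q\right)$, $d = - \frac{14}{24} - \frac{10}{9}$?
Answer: $\frac{976}{9} \approx 108.44$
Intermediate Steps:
$d = - \frac{61}{36}$ ($d = \left(-14\right) \frac{1}{24} - \frac{10}{9} = - \frac{7}{12} - \frac{10}{9} = - \frac{61}{36} \approx -1.6944$)
$U{\left(Q \right)} = 4 Q^{2}$ ($U{\left(Q \right)} = 2 Q 2 Q = 4 Q^{2}$)
$d U{\left(2 \right)} \left(-4\right) = - \frac{61 \cdot 4 \cdot 2^{2}}{36} \left(-4\right) = - \frac{61 \cdot 4 \cdot 4}{36} \left(-4\right) = \left(- \frac{61}{36}\right) 16 \left(-4\right) = \left(- \frac{244}{9}\right) \left(-4\right) = \frac{976}{9}$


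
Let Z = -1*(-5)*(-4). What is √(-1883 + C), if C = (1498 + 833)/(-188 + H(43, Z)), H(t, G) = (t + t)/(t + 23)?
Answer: I*√71948687846/6161 ≈ 43.537*I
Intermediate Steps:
Z = -20 (Z = 5*(-4) = -20)
H(t, G) = 2*t/(23 + t) (H(t, G) = (2*t)/(23 + t) = 2*t/(23 + t))
C = -76923/6161 (C = (1498 + 833)/(-188 + 2*43/(23 + 43)) = 2331/(-188 + 2*43/66) = 2331/(-188 + 2*43*(1/66)) = 2331/(-188 + 43/33) = 2331/(-6161/33) = 2331*(-33/6161) = -76923/6161 ≈ -12.485)
√(-1883 + C) = √(-1883 - 76923/6161) = √(-11678086/6161) = I*√71948687846/6161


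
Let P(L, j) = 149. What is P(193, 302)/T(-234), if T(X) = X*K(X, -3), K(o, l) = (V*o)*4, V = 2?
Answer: 149/438048 ≈ 0.00034015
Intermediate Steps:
K(o, l) = 8*o (K(o, l) = (2*o)*4 = 8*o)
T(X) = 8*X**2 (T(X) = X*(8*X) = 8*X**2)
P(193, 302)/T(-234) = 149/((8*(-234)**2)) = 149/((8*54756)) = 149/438048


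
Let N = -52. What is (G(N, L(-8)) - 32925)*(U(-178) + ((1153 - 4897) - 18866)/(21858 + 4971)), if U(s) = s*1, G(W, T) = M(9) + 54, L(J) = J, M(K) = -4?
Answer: 157739904500/26829 ≈ 5.8795e+6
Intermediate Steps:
G(W, T) = 50 (G(W, T) = -4 + 54 = 50)
U(s) = s
(G(N, L(-8)) - 32925)*(U(-178) + ((1153 - 4897) - 18866)/(21858 + 4971)) = (50 - 32925)*(-178 + ((1153 - 4897) - 18866)/(21858 + 4971)) = -32875*(-178 + (-3744 - 18866)/26829) = -32875*(-178 - 22610*1/26829) = -32875*(-178 - 22610/26829) = -32875*(-4798172/26829) = 157739904500/26829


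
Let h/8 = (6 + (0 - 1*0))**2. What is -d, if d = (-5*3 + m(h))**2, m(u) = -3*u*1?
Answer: -772641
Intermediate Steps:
h = 288 (h = 8*(6 + (0 - 1*0))**2 = 8*(6 + (0 + 0))**2 = 8*(6 + 0)**2 = 8*6**2 = 8*36 = 288)
m(u) = -3*u
d = 772641 (d = (-5*3 - 3*288)**2 = (-15 - 864)**2 = (-879)**2 = 772641)
-d = -1*772641 = -772641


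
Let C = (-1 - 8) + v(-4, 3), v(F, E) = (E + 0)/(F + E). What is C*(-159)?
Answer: 1908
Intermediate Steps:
v(F, E) = E/(E + F)
C = -12 (C = (-1 - 8) + 3/(3 - 4) = -9 + 3/(-1) = -9 + 3*(-1) = -9 - 3 = -12)
C*(-159) = -12*(-159) = 1908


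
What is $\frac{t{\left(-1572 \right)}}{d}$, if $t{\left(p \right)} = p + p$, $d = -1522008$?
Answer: $\frac{131}{63417} \approx 0.0020657$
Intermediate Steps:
$t{\left(p \right)} = 2 p$
$\frac{t{\left(-1572 \right)}}{d} = \frac{2 \left(-1572\right)}{-1522008} = \left(-3144\right) \left(- \frac{1}{1522008}\right) = \frac{131}{63417}$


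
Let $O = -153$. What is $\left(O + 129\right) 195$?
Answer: $-4680$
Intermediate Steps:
$\left(O + 129\right) 195 = \left(-153 + 129\right) 195 = \left(-24\right) 195 = -4680$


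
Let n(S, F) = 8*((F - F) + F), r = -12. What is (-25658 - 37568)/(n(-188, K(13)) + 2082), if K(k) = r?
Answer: -31613/993 ≈ -31.836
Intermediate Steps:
K(k) = -12
n(S, F) = 8*F (n(S, F) = 8*(0 + F) = 8*F)
(-25658 - 37568)/(n(-188, K(13)) + 2082) = (-25658 - 37568)/(8*(-12) + 2082) = -63226/(-96 + 2082) = -63226/1986 = -63226*1/1986 = -31613/993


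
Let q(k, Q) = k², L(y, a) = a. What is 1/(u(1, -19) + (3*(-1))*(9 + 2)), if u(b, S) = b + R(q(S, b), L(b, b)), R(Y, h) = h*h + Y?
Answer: 1/330 ≈ 0.0030303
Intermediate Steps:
R(Y, h) = Y + h² (R(Y, h) = h² + Y = Y + h²)
u(b, S) = b + S² + b² (u(b, S) = b + (S² + b²) = b + S² + b²)
1/(u(1, -19) + (3*(-1))*(9 + 2)) = 1/((1 + (-19)² + 1²) + (3*(-1))*(9 + 2)) = 1/((1 + 361 + 1) - 3*11) = 1/(363 - 33) = 1/330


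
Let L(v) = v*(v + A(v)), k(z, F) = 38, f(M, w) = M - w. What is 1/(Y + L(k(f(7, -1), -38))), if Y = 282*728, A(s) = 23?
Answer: 1/207614 ≈ 4.8166e-6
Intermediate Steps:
Y = 205296
L(v) = v*(23 + v) (L(v) = v*(v + 23) = v*(23 + v))
1/(Y + L(k(f(7, -1), -38))) = 1/(205296 + 38*(23 + 38)) = 1/(205296 + 38*61) = 1/(205296 + 2318) = 1/207614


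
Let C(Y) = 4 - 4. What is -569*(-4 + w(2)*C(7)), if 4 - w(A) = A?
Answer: 2276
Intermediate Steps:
C(Y) = 0
w(A) = 4 - A
-569*(-4 + w(2)*C(7)) = -569*(-4 + (4 - 1*2)*0) = -569*(-4 + (4 - 2)*0) = -569*(-4 + 2*0) = -569*(-4 + 0) = -569*(-4) = 2276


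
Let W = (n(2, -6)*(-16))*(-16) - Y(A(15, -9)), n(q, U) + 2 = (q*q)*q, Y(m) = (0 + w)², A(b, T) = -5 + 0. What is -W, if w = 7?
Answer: -1487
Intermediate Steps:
A(b, T) = -5
Y(m) = 49 (Y(m) = (0 + 7)² = 7² = 49)
n(q, U) = -2 + q³ (n(q, U) = -2 + (q*q)*q = -2 + q²*q = -2 + q³)
W = 1487 (W = ((-2 + 2³)*(-16))*(-16) - 1*49 = ((-2 + 8)*(-16))*(-16) - 49 = (6*(-16))*(-16) - 49 = -96*(-16) - 49 = 1536 - 49 = 1487)
-W = -1*1487 = -1487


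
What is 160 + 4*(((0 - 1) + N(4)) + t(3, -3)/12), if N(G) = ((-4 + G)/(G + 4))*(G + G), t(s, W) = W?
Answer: 155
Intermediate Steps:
N(G) = 2*G*(-4 + G)/(4 + G) (N(G) = ((-4 + G)/(4 + G))*(2*G) = 2*G*(-4 + G)/(4 + G))
160 + 4*(((0 - 1) + N(4)) + t(3, -3)/12) = 160 + 4*(((0 - 1) + 2*4*(-4 + 4)/(4 + 4)) - 3/12) = 160 + 4*((-1 + 2*4*0/8) - 3*1/12) = 160 + 4*((-1 + 2*4*(⅛)*0) - ¼) = 160 + 4*((-1 + 0) - ¼) = 160 + 4*(-1 - ¼) = 160 + 4*(-5/4) = 160 - 5 = 155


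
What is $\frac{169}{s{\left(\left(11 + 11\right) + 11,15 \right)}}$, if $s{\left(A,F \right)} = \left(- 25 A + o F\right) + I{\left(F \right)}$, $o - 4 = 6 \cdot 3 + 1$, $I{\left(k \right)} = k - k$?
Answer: $- \frac{169}{480} \approx -0.35208$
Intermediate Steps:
$I{\left(k \right)} = 0$
$o = 23$ ($o = 4 + \left(6 \cdot 3 + 1\right) = 4 + \left(18 + 1\right) = 4 + 19 = 23$)
$s{\left(A,F \right)} = - 25 A + 23 F$ ($s{\left(A,F \right)} = \left(- 25 A + 23 F\right) + 0 = - 25 A + 23 F$)
$\frac{169}{s{\left(\left(11 + 11\right) + 11,15 \right)}} = \frac{169}{- 25 \left(\left(11 + 11\right) + 11\right) + 23 \cdot 15} = \frac{169}{- 25 \left(22 + 11\right) + 345} = \frac{169}{\left(-25\right) 33 + 345} = \frac{169}{-825 + 345} = \frac{169}{-480} = 169 \left(- \frac{1}{480}\right) = - \frac{169}{480}$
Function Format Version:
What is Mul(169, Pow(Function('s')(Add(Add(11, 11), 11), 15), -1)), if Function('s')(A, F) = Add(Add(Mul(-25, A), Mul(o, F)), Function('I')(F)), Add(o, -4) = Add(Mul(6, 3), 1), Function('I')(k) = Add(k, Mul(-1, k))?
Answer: Rational(-169, 480) ≈ -0.35208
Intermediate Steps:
Function('I')(k) = 0
o = 23 (o = Add(4, Add(Mul(6, 3), 1)) = Add(4, Add(18, 1)) = Add(4, 19) = 23)
Function('s')(A, F) = Add(Mul(-25, A), Mul(23, F)) (Function('s')(A, F) = Add(Add(Mul(-25, A), Mul(23, F)), 0) = Add(Mul(-25, A), Mul(23, F)))
Mul(169, Pow(Function('s')(Add(Add(11, 11), 11), 15), -1)) = Mul(169, Pow(Add(Mul(-25, Add(Add(11, 11), 11)), Mul(23, 15)), -1)) = Mul(169, Pow(Add(Mul(-25, Add(22, 11)), 345), -1)) = Mul(169, Pow(Add(Mul(-25, 33), 345), -1)) = Mul(169, Pow(Add(-825, 345), -1)) = Mul(169, Pow(-480, -1)) = Mul(169, Rational(-1, 480)) = Rational(-169, 480)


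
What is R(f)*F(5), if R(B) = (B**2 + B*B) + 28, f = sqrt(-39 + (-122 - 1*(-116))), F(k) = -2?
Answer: 124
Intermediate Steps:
f = 3*I*sqrt(5) (f = sqrt(-39 + (-122 + 116)) = sqrt(-39 - 6) = sqrt(-45) = 3*I*sqrt(5) ≈ 6.7082*I)
R(B) = 28 + 2*B**2 (R(B) = (B**2 + B**2) + 28 = 2*B**2 + 28 = 28 + 2*B**2)
R(f)*F(5) = (28 + 2*(3*I*sqrt(5))**2)*(-2) = (28 + 2*(-45))*(-2) = (28 - 90)*(-2) = -62*(-2) = 124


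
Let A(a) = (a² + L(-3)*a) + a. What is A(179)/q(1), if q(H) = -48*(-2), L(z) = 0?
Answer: 2685/8 ≈ 335.63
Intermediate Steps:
q(H) = 96
A(a) = a + a² (A(a) = (a² + 0*a) + a = (a² + 0) + a = a² + a = a + a²)
A(179)/q(1) = (179*(1 + 179))/96 = (179*180)*(1/96) = 32220*(1/96) = 2685/8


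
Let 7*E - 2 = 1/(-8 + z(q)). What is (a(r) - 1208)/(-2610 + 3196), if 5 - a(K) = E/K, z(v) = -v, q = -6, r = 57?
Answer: -319999/155876 ≈ -2.0529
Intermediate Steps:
E = 3/14 (E = 2/7 + 1/(7*(-8 - 1*(-6))) = 2/7 + 1/(7*(-8 + 6)) = 2/7 + (⅐)/(-2) = 2/7 + (⅐)*(-½) = 2/7 - 1/14 = 3/14 ≈ 0.21429)
a(K) = 5 - 3/(14*K)
(a(r) - 1208)/(-2610 + 3196) = ((5 - 3/14/57) - 1208)/(-2610 + 3196) = ((5 - 3/14*1/57) - 1208)/586 = ((5 - 1/266) - 1208)*(1/586) = (1329/266 - 1208)*(1/586) = -319999/266*1/586 = -319999/155876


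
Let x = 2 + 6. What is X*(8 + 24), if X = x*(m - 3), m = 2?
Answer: -256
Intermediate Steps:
x = 8
X = -8 (X = 8*(2 - 3) = 8*(-1) = -8)
X*(8 + 24) = -8*(8 + 24) = -8*32 = -256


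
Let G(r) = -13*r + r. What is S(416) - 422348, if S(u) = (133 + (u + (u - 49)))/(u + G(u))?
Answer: -483166341/1144 ≈ -4.2235e+5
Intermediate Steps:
G(r) = -12*r
S(u) = -(84 + 2*u)/(11*u) (S(u) = (133 + (u + (u - 49)))/(u - 12*u) = (133 + (u + (-49 + u)))/((-11*u)) = (133 + (-49 + 2*u))*(-1/(11*u)) = (84 + 2*u)*(-1/(11*u)) = -(84 + 2*u)/(11*u))
S(416) - 422348 = (2/11)*(-42 - 1*416)/416 - 422348 = (2/11)*(1/416)*(-42 - 416) - 422348 = (2/11)*(1/416)*(-458) - 422348 = -229/1144 - 422348 = -483166341/1144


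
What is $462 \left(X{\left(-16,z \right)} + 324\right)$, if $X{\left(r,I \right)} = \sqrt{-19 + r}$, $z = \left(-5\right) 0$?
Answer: $149688 + 462 i \sqrt{35} \approx 1.4969 \cdot 10^{5} + 2733.2 i$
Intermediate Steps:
$z = 0$
$462 \left(X{\left(-16,z \right)} + 324\right) = 462 \left(\sqrt{-19 - 16} + 324\right) = 462 \left(\sqrt{-35} + 324\right) = 462 \left(i \sqrt{35} + 324\right) = 462 \left(324 + i \sqrt{35}\right) = 149688 + 462 i \sqrt{35}$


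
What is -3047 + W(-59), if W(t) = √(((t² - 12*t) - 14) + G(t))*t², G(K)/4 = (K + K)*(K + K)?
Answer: -3047 + 3481*√59871 ≈ 8.4870e+5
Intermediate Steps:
G(K) = 16*K² (G(K) = 4*((K + K)*(K + K)) = 4*((2*K)*(2*K)) = 4*(4*K²) = 16*K²)
W(t) = t²*√(-14 - 12*t + 17*t²) (W(t) = √(((t² - 12*t) - 14) + 16*t²)*t² = √((-14 + t² - 12*t) + 16*t²)*t² = √(-14 - 12*t + 17*t²)*t² = t²*√(-14 - 12*t + 17*t²))
-3047 + W(-59) = -3047 + (-59)²*√(-14 - 12*(-59) + 17*(-59)²) = -3047 + 3481*√(-14 + 708 + 17*3481) = -3047 + 3481*√(-14 + 708 + 59177) = -3047 + 3481*√59871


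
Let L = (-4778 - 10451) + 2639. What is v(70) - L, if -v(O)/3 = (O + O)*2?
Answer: 11750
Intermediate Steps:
v(O) = -12*O (v(O) = -3*(O + O)*2 = -3*2*O*2 = -12*O)
L = -12590 (L = -15229 + 2639 = -12590)
v(70) - L = -12*70 - 1*(-12590) = -840 + 12590 = 11750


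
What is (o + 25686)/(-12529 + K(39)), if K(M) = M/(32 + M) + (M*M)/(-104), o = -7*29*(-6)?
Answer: -15281472/7124467 ≈ -2.1449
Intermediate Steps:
o = 1218 (o = -203*(-6) = 1218)
K(M) = -M²/104 + M/(32 + M) (K(M) = M/(32 + M) + M²*(-1/104) = M/(32 + M) - M²/104 = -M²/104 + M/(32 + M))
(o + 25686)/(-12529 + K(39)) = (1218 + 25686)/(-12529 + (1/104)*39*(104 - 1*39² - 32*39)/(32 + 39)) = 26904/(-12529 + (1/104)*39*(104 - 1*1521 - 1248)/71) = 26904/(-12529 + (1/104)*39*(1/71)*(104 - 1521 - 1248)) = 26904/(-12529 + (1/104)*39*(1/71)*(-2665)) = 26904/(-12529 - 7995/568) = 26904/(-7124467/568) = 26904*(-568/7124467) = -15281472/7124467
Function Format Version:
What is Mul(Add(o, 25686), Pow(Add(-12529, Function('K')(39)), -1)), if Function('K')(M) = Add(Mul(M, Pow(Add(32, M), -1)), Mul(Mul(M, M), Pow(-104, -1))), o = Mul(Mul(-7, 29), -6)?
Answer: Rational(-15281472, 7124467) ≈ -2.1449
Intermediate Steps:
o = 1218 (o = Mul(-203, -6) = 1218)
Function('K')(M) = Add(Mul(Rational(-1, 104), Pow(M, 2)), Mul(M, Pow(Add(32, M), -1))) (Function('K')(M) = Add(Mul(M, Pow(Add(32, M), -1)), Mul(Pow(M, 2), Rational(-1, 104))) = Add(Mul(M, Pow(Add(32, M), -1)), Mul(Rational(-1, 104), Pow(M, 2))) = Add(Mul(Rational(-1, 104), Pow(M, 2)), Mul(M, Pow(Add(32, M), -1))))
Mul(Add(o, 25686), Pow(Add(-12529, Function('K')(39)), -1)) = Mul(Add(1218, 25686), Pow(Add(-12529, Mul(Rational(1, 104), 39, Pow(Add(32, 39), -1), Add(104, Mul(-1, Pow(39, 2)), Mul(-32, 39)))), -1)) = Mul(26904, Pow(Add(-12529, Mul(Rational(1, 104), 39, Pow(71, -1), Add(104, Mul(-1, 1521), -1248))), -1)) = Mul(26904, Pow(Add(-12529, Mul(Rational(1, 104), 39, Rational(1, 71), Add(104, -1521, -1248))), -1)) = Mul(26904, Pow(Add(-12529, Mul(Rational(1, 104), 39, Rational(1, 71), -2665)), -1)) = Mul(26904, Pow(Add(-12529, Rational(-7995, 568)), -1)) = Mul(26904, Pow(Rational(-7124467, 568), -1)) = Mul(26904, Rational(-568, 7124467)) = Rational(-15281472, 7124467)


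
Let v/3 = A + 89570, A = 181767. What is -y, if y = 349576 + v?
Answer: -1163587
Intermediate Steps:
v = 814011 (v = 3*(181767 + 89570) = 3*271337 = 814011)
y = 1163587 (y = 349576 + 814011 = 1163587)
-y = -1*1163587 = -1163587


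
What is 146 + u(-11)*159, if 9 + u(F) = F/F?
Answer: -1126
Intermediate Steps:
u(F) = -8 (u(F) = -9 + F/F = -9 + 1 = -8)
146 + u(-11)*159 = 146 - 8*159 = 146 - 1272 = -1126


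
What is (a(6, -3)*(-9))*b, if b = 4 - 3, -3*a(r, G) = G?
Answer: -9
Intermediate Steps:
a(r, G) = -G/3
b = 1
(a(6, -3)*(-9))*b = (-1/3*(-3)*(-9))*1 = (1*(-9))*1 = -9*1 = -9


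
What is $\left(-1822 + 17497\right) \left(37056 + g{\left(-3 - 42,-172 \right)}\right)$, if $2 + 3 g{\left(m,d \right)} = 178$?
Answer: $581772400$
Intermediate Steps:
$g{\left(m,d \right)} = \frac{176}{3}$ ($g{\left(m,d \right)} = - \frac{2}{3} + \frac{1}{3} \cdot 178 = - \frac{2}{3} + \frac{178}{3} = \frac{176}{3}$)
$\left(-1822 + 17497\right) \left(37056 + g{\left(-3 - 42,-172 \right)}\right) = \left(-1822 + 17497\right) \left(37056 + \frac{176}{3}\right) = 15675 \cdot \frac{111344}{3} = 581772400$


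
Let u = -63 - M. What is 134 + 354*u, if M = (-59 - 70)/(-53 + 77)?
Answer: -81061/4 ≈ -20265.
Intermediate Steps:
M = -43/8 (M = -129/24 = -129*1/24 = -43/8 ≈ -5.3750)
u = -461/8 (u = -63 - 1*(-43/8) = -63 + 43/8 = -461/8 ≈ -57.625)
134 + 354*u = 134 + 354*(-461/8) = 134 - 81597/4 = -81061/4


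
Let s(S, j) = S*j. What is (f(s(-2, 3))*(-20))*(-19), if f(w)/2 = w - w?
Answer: 0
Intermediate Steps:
f(w) = 0 (f(w) = 2*(w - w) = 2*0 = 0)
(f(s(-2, 3))*(-20))*(-19) = (0*(-20))*(-19) = 0*(-19) = 0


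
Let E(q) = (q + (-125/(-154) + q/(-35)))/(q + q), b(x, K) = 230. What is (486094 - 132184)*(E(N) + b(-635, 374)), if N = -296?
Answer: 3718319422353/45584 ≈ 8.1571e+7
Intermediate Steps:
E(q) = (125/154 + 34*q/35)/(2*q) (E(q) = (q + (-125*(-1/154) + q*(-1/35)))/((2*q)) = (q + (125/154 - q/35))*(1/(2*q)) = (125/154 + 34*q/35)*(1/(2*q)) = (125/154 + 34*q/35)/(2*q))
(486094 - 132184)*(E(N) + b(-635, 374)) = (486094 - 132184)*((1/1540)*(625 + 748*(-296))/(-296) + 230) = 353910*((1/1540)*(-1/296)*(625 - 221408) + 230) = 353910*((1/1540)*(-1/296)*(-220783) + 230) = 353910*(220783/455840 + 230) = 353910*(105063983/455840) = 3718319422353/45584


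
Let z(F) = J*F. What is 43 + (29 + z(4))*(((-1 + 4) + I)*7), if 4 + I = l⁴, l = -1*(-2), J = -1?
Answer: 2668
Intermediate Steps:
l = 2
z(F) = -F
I = 12 (I = -4 + 2⁴ = -4 + 16 = 12)
43 + (29 + z(4))*(((-1 + 4) + I)*7) = 43 + (29 - 1*4)*(((-1 + 4) + 12)*7) = 43 + (29 - 4)*((3 + 12)*7) = 43 + 25*(15*7) = 43 + 25*105 = 43 + 2625 = 2668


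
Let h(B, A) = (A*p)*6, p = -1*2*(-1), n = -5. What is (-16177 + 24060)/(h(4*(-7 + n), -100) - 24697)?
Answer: -7883/25897 ≈ -0.30440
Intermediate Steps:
p = 2 (p = -2*(-1) = 2)
h(B, A) = 12*A (h(B, A) = (A*2)*6 = (2*A)*6 = 12*A)
(-16177 + 24060)/(h(4*(-7 + n), -100) - 24697) = (-16177 + 24060)/(12*(-100) - 24697) = 7883/(-1200 - 24697) = 7883/(-25897) = 7883*(-1/25897) = -7883/25897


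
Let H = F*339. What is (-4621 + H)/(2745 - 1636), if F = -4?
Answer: -5977/1109 ≈ -5.3895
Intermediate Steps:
H = -1356 (H = -4*339 = -1356)
(-4621 + H)/(2745 - 1636) = (-4621 - 1356)/(2745 - 1636) = -5977/1109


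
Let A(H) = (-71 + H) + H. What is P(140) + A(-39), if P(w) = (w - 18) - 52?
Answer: -79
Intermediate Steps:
A(H) = -71 + 2*H
P(w) = -70 + w (P(w) = (-18 + w) - 52 = -70 + w)
P(140) + A(-39) = (-70 + 140) + (-71 + 2*(-39)) = 70 + (-71 - 78) = 70 - 149 = -79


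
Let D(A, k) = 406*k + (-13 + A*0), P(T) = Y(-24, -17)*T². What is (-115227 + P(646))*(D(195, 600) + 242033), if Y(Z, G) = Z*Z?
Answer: 116674473114180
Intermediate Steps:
Y(Z, G) = Z²
P(T) = 576*T² (P(T) = (-24)²*T² = 576*T²)
D(A, k) = -13 + 406*k (D(A, k) = 406*k + (-13 + 0) = 406*k - 13 = -13 + 406*k)
(-115227 + P(646))*(D(195, 600) + 242033) = (-115227 + 576*646²)*((-13 + 406*600) + 242033) = (-115227 + 576*417316)*((-13 + 243600) + 242033) = (-115227 + 240374016)*(243587 + 242033) = 240258789*485620 = 116674473114180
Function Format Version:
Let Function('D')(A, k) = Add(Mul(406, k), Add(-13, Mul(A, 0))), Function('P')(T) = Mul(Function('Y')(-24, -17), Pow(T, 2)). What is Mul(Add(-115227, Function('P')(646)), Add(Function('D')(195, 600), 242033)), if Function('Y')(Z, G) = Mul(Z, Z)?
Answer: 116674473114180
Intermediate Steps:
Function('Y')(Z, G) = Pow(Z, 2)
Function('P')(T) = Mul(576, Pow(T, 2)) (Function('P')(T) = Mul(Pow(-24, 2), Pow(T, 2)) = Mul(576, Pow(T, 2)))
Function('D')(A, k) = Add(-13, Mul(406, k)) (Function('D')(A, k) = Add(Mul(406, k), Add(-13, 0)) = Add(Mul(406, k), -13) = Add(-13, Mul(406, k)))
Mul(Add(-115227, Function('P')(646)), Add(Function('D')(195, 600), 242033)) = Mul(Add(-115227, Mul(576, Pow(646, 2))), Add(Add(-13, Mul(406, 600)), 242033)) = Mul(Add(-115227, Mul(576, 417316)), Add(Add(-13, 243600), 242033)) = Mul(Add(-115227, 240374016), Add(243587, 242033)) = Mul(240258789, 485620) = 116674473114180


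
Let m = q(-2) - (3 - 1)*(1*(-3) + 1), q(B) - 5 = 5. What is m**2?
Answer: 196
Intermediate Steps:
q(B) = 10 (q(B) = 5 + 5 = 10)
m = 14 (m = 10 - (3 - 1)*(1*(-3) + 1) = 10 - 2*(-3 + 1) = 10 - 2*(-2) = 10 - 1*(-4) = 10 + 4 = 14)
m**2 = 14**2 = 196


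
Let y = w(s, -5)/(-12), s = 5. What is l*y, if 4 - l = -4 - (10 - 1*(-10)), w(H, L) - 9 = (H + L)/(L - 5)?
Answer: -21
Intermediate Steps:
w(H, L) = 9 + (H + L)/(-5 + L) (w(H, L) = 9 + (H + L)/(L - 5) = 9 + (H + L)/(-5 + L))
l = 28 (l = 4 - (-4 - (10 - 1*(-10))) = 4 - (-4 - (10 + 10)) = 4 - (-4 - 1*20) = 4 - (-4 - 20) = 4 - 1*(-24) = 4 + 24 = 28)
y = -¾ (y = ((-45 + 5 + 10*(-5))/(-5 - 5))/(-12) = ((-45 + 5 - 50)/(-10))*(-1/12) = -⅒*(-90)*(-1/12) = 9*(-1/12) = -¾ ≈ -0.75000)
l*y = 28*(-¾) = -21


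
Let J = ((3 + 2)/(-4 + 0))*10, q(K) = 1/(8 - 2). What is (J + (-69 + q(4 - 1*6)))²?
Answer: 59536/9 ≈ 6615.1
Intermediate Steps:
q(K) = ⅙ (q(K) = 1/6 = ⅙)
J = -25/2 (J = (5/(-4))*10 = (5*(-¼))*10 = -5/4*10 = -25/2 ≈ -12.500)
(J + (-69 + q(4 - 1*6)))² = (-25/2 + (-69 + ⅙))² = (-25/2 - 413/6)² = (-244/3)² = 59536/9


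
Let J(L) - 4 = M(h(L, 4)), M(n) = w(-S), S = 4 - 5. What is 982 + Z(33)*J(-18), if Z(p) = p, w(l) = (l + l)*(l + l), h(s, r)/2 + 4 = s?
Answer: 1246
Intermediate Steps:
S = -1
h(s, r) = -8 + 2*s
w(l) = 4*l**2 (w(l) = (2*l)*(2*l) = 4*l**2)
M(n) = 4 (M(n) = 4*(-1*(-1))**2 = 4*1**2 = 4*1 = 4)
J(L) = 8 (J(L) = 4 + 4 = 8)
982 + Z(33)*J(-18) = 982 + 33*8 = 982 + 264 = 1246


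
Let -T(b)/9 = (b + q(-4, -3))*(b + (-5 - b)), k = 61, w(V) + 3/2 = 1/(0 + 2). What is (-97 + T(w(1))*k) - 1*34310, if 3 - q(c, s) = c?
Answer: -17937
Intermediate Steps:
q(c, s) = 3 - c
w(V) = -1 (w(V) = -3/2 + 1/(0 + 2) = -3/2 + 1/2 = -1)
T(b) = 315 + 45*b (T(b) = -9*(b + (3 - 1*(-4)))*(b + (-5 - b)) = -9*(b + (3 + 4))*(-5) = -9*(b + 7)*(-5) = -9*(7 + b)*(-5) = -9*(-35 - 5*b) = 315 + 45*b)
(-97 + T(w(1))*k) - 1*34310 = (-97 + (315 + 45*(-1))*61) - 1*34310 = (-97 + (315 - 45)*61) - 34310 = (-97 + 270*61) - 34310 = (-97 + 16470) - 34310 = 16373 - 34310 = -17937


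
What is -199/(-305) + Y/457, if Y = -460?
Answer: -49357/139385 ≈ -0.35411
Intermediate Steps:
-199/(-305) + Y/457 = -199/(-305) - 460/457 = -199*(-1/305) - 460*1/457 = 199/305 - 460/457 = -49357/139385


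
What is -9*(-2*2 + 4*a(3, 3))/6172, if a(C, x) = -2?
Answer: 27/1543 ≈ 0.017498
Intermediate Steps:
-9*(-2*2 + 4*a(3, 3))/6172 = -9*(-2*2 + 4*(-2))/6172 = -9*(-4 - 8)*(1/6172) = -9*(-12)*(1/6172) = 108*(1/6172) = 27/1543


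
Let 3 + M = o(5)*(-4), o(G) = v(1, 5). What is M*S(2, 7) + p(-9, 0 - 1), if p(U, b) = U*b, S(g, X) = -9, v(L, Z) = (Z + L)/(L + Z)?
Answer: 72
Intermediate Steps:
v(L, Z) = 1 (v(L, Z) = (L + Z)/(L + Z) = 1)
o(G) = 1
M = -7 (M = -3 + 1*(-4) = -3 - 4 = -7)
M*S(2, 7) + p(-9, 0 - 1) = -7*(-9) - 9*(0 - 1) = 63 - 9*(-1) = 63 + 9 = 72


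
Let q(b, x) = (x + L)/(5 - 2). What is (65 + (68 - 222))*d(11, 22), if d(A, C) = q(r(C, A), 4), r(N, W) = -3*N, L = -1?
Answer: -89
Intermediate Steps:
q(b, x) = -⅓ + x/3 (q(b, x) = (x - 1)/(5 - 2) = (-1 + x)/3 = (-1 + x)*(⅓) = -⅓ + x/3)
d(A, C) = 1 (d(A, C) = -⅓ + (⅓)*4 = -⅓ + 4/3 = 1)
(65 + (68 - 222))*d(11, 22) = (65 + (68 - 222))*1 = (65 - 154)*1 = -89*1 = -89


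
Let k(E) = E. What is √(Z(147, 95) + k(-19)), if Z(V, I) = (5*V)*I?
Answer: √69806 ≈ 264.21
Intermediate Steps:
Z(V, I) = 5*I*V
√(Z(147, 95) + k(-19)) = √(5*95*147 - 19) = √(69825 - 19) = √69806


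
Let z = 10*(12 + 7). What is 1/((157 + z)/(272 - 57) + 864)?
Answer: 215/186107 ≈ 0.0011552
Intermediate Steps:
z = 190 (z = 10*19 = 190)
1/((157 + z)/(272 - 57) + 864) = 1/((157 + 190)/(272 - 57) + 864) = 1/(347/215 + 864) = 1/(186107/215) = 215/186107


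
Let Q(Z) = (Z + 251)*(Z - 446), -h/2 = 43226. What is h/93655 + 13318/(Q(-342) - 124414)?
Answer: -2901918201/2468090215 ≈ -1.1758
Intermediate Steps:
h = -86452 (h = -2*43226 = -86452)
Q(Z) = (-446 + Z)*(251 + Z) (Q(Z) = (251 + Z)*(-446 + Z) = (-446 + Z)*(251 + Z))
h/93655 + 13318/(Q(-342) - 124414) = -86452/93655 + 13318/((-111946 + (-342)² - 195*(-342)) - 124414) = -86452*1/93655 + 13318/((-111946 + 116964 + 66690) - 124414) = -86452/93655 + 13318/(71708 - 124414) = -86452/93655 + 13318/(-52706) = -86452/93655 + 13318*(-1/52706) = -86452/93655 - 6659/26353 = -2901918201/2468090215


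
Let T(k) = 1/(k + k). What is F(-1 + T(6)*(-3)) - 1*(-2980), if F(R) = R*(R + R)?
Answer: 23865/8 ≈ 2983.1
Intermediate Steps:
T(k) = 1/(2*k)
F(R) = 2*R**2 (F(R) = R*(2*R) = 2*R**2)
F(-1 + T(6)*(-3)) - 1*(-2980) = 2*(-1 + ((1/2)/6)*(-3))**2 - 1*(-2980) = 2*(-1 + ((1/2)*(1/6))*(-3))**2 + 2980 = 2*(-1 + (1/12)*(-3))**2 + 2980 = 2*(-1 - 1/4)**2 + 2980 = 2*(-5/4)**2 + 2980 = 2*(25/16) + 2980 = 25/8 + 2980 = 23865/8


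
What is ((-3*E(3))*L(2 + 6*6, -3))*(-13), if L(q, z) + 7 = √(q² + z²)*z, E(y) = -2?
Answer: 546 + 234*√1453 ≈ 9465.7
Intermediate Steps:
L(q, z) = -7 + z*√(q² + z²) (L(q, z) = -7 + √(q² + z²)*z = -7 + z*√(q² + z²))
((-3*E(3))*L(2 + 6*6, -3))*(-13) = ((-3*(-2))*(-7 - 3*√((2 + 6*6)² + (-3)²)))*(-13) = (6*(-7 - 3*√((2 + 36)² + 9)))*(-13) = (6*(-7 - 3*√(38² + 9)))*(-13) = (6*(-7 - 3*√(1444 + 9)))*(-13) = (6*(-7 - 3*√1453))*(-13) = (-42 - 18*√1453)*(-13) = 546 + 234*√1453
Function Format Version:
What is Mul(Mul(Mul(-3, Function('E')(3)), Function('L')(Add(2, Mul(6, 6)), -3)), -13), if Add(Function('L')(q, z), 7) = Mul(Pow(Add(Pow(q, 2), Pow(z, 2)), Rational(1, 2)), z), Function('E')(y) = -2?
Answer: Add(546, Mul(234, Pow(1453, Rational(1, 2)))) ≈ 9465.7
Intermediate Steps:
Function('L')(q, z) = Add(-7, Mul(z, Pow(Add(Pow(q, 2), Pow(z, 2)), Rational(1, 2)))) (Function('L')(q, z) = Add(-7, Mul(Pow(Add(Pow(q, 2), Pow(z, 2)), Rational(1, 2)), z)) = Add(-7, Mul(z, Pow(Add(Pow(q, 2), Pow(z, 2)), Rational(1, 2)))))
Mul(Mul(Mul(-3, Function('E')(3)), Function('L')(Add(2, Mul(6, 6)), -3)), -13) = Mul(Mul(Mul(-3, -2), Add(-7, Mul(-3, Pow(Add(Pow(Add(2, Mul(6, 6)), 2), Pow(-3, 2)), Rational(1, 2))))), -13) = Mul(Mul(6, Add(-7, Mul(-3, Pow(Add(Pow(Add(2, 36), 2), 9), Rational(1, 2))))), -13) = Mul(Mul(6, Add(-7, Mul(-3, Pow(Add(Pow(38, 2), 9), Rational(1, 2))))), -13) = Mul(Mul(6, Add(-7, Mul(-3, Pow(Add(1444, 9), Rational(1, 2))))), -13) = Mul(Mul(6, Add(-7, Mul(-3, Pow(1453, Rational(1, 2))))), -13) = Mul(Add(-42, Mul(-18, Pow(1453, Rational(1, 2)))), -13) = Add(546, Mul(234, Pow(1453, Rational(1, 2))))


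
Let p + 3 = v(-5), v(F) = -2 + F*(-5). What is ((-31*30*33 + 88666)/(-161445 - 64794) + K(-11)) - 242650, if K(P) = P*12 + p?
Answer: -54922290094/226239 ≈ -2.4276e+5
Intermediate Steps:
v(F) = -2 - 5*F
p = 20 (p = -3 + (-2 - 5*(-5)) = -3 + (-2 + 25) = -3 + 23 = 20)
K(P) = 20 + 12*P (K(P) = P*12 + 20 = 12*P + 20 = 20 + 12*P)
((-31*30*33 + 88666)/(-161445 - 64794) + K(-11)) - 242650 = ((-31*30*33 + 88666)/(-161445 - 64794) + (20 + 12*(-11))) - 242650 = ((-930*33 + 88666)/(-226239) + (20 - 132)) - 242650 = ((-30690 + 88666)*(-1/226239) - 112) - 242650 = (57976*(-1/226239) - 112) - 242650 = (-57976/226239 - 112) - 242650 = -25396744/226239 - 242650 = -54922290094/226239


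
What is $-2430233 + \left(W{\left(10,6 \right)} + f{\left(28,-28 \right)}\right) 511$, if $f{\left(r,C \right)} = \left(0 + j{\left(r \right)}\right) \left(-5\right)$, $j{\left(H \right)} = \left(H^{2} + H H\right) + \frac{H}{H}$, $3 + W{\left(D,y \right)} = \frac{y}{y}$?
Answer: $-6440050$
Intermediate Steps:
$W{\left(D,y \right)} = -2$ ($W{\left(D,y \right)} = -3 + \frac{y}{y} = -3 + 1 = -2$)
$j{\left(H \right)} = 1 + 2 H^{2}$ ($j{\left(H \right)} = \left(H^{2} + H^{2}\right) + 1 = 2 H^{2} + 1 = 1 + 2 H^{2}$)
$f{\left(r,C \right)} = -5 - 10 r^{2}$ ($f{\left(r,C \right)} = \left(0 + \left(1 + 2 r^{2}\right)\right) \left(-5\right) = \left(1 + 2 r^{2}\right) \left(-5\right) = -5 - 10 r^{2}$)
$-2430233 + \left(W{\left(10,6 \right)} + f{\left(28,-28 \right)}\right) 511 = -2430233 + \left(-2 - \left(5 + 10 \cdot 28^{2}\right)\right) 511 = -2430233 + \left(-2 - 7845\right) 511 = -2430233 - 4009817 = -6440050$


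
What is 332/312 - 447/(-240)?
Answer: 9131/3120 ≈ 2.9266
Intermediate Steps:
332/312 - 447/(-240) = 332*(1/312) - 447*(-1/240) = 83/78 + 149/80 = 9131/3120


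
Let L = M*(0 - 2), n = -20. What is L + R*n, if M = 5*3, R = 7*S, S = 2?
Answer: -310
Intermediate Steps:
R = 14 (R = 7*2 = 14)
M = 15
L = -30 (L = 15*(0 - 2) = 15*(-2) = -30)
L + R*n = -30 + 14*(-20) = -30 - 280 = -310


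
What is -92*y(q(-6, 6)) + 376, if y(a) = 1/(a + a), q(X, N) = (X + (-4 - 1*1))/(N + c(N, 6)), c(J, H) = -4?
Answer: 4228/11 ≈ 384.36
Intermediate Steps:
q(X, N) = (-5 + X)/(-4 + N) (q(X, N) = (X + (-4 - 1*1))/(N - 4) = (X + (-4 - 1))/(-4 + N) = (X - 5)/(-4 + N) = (-5 + X)/(-4 + N))
y(a) = 1/(2*a)
-92*y(q(-6, 6)) + 376 = -46/((-5 - 6)/(-4 + 6)) + 376 = -46/(-11/2) + 376 = -46*(-2)/11 + 376 = -92*(-1/11) + 376 = 92/11 + 376 = 4228/11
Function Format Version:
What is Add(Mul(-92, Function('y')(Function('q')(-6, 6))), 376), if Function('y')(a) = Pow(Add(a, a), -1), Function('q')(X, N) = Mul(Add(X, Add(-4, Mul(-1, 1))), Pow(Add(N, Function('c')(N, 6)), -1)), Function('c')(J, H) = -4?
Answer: Rational(4228, 11) ≈ 384.36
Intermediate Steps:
Function('q')(X, N) = Mul(Pow(Add(-4, N), -1), Add(-5, X)) (Function('q')(X, N) = Mul(Add(X, Add(-4, Mul(-1, 1))), Pow(Add(N, -4), -1)) = Mul(Add(X, Add(-4, -1)), Pow(Add(-4, N), -1)) = Mul(Add(X, -5), Pow(Add(-4, N), -1)) = Mul(Add(-5, X), Pow(Add(-4, N), -1)) = Mul(Pow(Add(-4, N), -1), Add(-5, X)))
Function('y')(a) = Mul(Rational(1, 2), Pow(a, -1)) (Function('y')(a) = Pow(Mul(2, a), -1) = Mul(Rational(1, 2), Pow(a, -1)))
Add(Mul(-92, Function('y')(Function('q')(-6, 6))), 376) = Add(Mul(-92, Mul(Rational(1, 2), Pow(Mul(Pow(Add(-4, 6), -1), Add(-5, -6)), -1))), 376) = Add(Mul(-92, Mul(Rational(1, 2), Pow(Mul(Pow(2, -1), -11), -1))), 376) = Add(Mul(-92, Mul(Rational(1, 2), Pow(Mul(Rational(1, 2), -11), -1))), 376) = Add(Mul(-92, Mul(Rational(1, 2), Pow(Rational(-11, 2), -1))), 376) = Add(Mul(-92, Mul(Rational(1, 2), Rational(-2, 11))), 376) = Add(Mul(-92, Rational(-1, 11)), 376) = Add(Rational(92, 11), 376) = Rational(4228, 11)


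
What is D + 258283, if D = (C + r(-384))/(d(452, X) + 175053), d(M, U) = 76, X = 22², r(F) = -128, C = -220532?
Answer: 45232622847/175129 ≈ 2.5828e+5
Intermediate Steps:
X = 484
D = -220660/175129 (D = (-220532 - 128)/(76 + 175053) = -220660/175129 ≈ -1.2600)
D + 258283 = -220660/175129 + 258283 = 45232622847/175129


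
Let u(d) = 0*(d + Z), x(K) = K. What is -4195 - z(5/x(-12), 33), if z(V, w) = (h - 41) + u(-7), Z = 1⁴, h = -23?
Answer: -4131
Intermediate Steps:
Z = 1
u(d) = 0 (u(d) = 0*(d + 1) = 0*(1 + d) = 0)
z(V, w) = -64 (z(V, w) = (-23 - 41) + 0 = -64 + 0 = -64)
-4195 - z(5/x(-12), 33) = -4195 - 1*(-64) = -4195 + 64 = -4131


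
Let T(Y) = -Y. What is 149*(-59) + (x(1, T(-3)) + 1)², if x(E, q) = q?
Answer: -8775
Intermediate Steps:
149*(-59) + (x(1, T(-3)) + 1)² = 149*(-59) + (-1*(-3) + 1)² = -8791 + (3 + 1)² = -8791 + 4² = -8791 + 16 = -8775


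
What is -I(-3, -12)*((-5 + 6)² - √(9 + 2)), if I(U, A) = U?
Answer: 3 - 3*√11 ≈ -6.9499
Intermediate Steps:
-I(-3, -12)*((-5 + 6)² - √(9 + 2)) = -(-3)*((-5 + 6)² - √(9 + 2)) = -(-3)*(1² - √11) = -(-3)*(1 - √11) = -(-3 + 3*√11) = 3 - 3*√11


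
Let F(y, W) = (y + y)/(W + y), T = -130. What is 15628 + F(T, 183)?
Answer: 828024/53 ≈ 15623.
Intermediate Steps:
F(y, W) = 2*y/(W + y) (F(y, W) = (2*y)/(W + y) = 2*y/(W + y))
15628 + F(T, 183) = 15628 + 2*(-130)/(183 - 130) = 15628 + 2*(-130)/53 = 15628 + 2*(-130)*(1/53) = 15628 - 260/53 = 828024/53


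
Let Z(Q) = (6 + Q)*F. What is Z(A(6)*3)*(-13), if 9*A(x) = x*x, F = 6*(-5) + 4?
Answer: 6084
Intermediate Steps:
F = -26 (F = -30 + 4 = -26)
A(x) = x²/9 (A(x) = (x*x)/9 = x²/9)
Z(Q) = -156 - 26*Q (Z(Q) = (6 + Q)*(-26) = -156 - 26*Q)
Z(A(6)*3)*(-13) = (-156 - 26*(⅑)*6²*3)*(-13) = (-156 - 26*(⅑)*36*3)*(-13) = (-156 - 104*3)*(-13) = (-156 - 26*12)*(-13) = (-156 - 312)*(-13) = -468*(-13) = 6084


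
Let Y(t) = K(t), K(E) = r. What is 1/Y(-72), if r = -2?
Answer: -½ ≈ -0.50000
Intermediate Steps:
K(E) = -2
Y(t) = -2
1/Y(-72) = 1/(-2) = -½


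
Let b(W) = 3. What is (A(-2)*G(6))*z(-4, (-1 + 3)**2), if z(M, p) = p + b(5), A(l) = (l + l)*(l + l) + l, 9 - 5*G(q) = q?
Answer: 294/5 ≈ 58.800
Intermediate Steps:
G(q) = 9/5 - q/5
A(l) = l + 4*l**2 (A(l) = (2*l)*(2*l) + l = 4*l**2 + l = l + 4*l**2)
z(M, p) = 3 + p (z(M, p) = p + 3 = 3 + p)
(A(-2)*G(6))*z(-4, (-1 + 3)**2) = ((-2*(1 + 4*(-2)))*(9/5 - 1/5*6))*(3 + (-1 + 3)**2) = ((-2*(1 - 8))*(9/5 - 6/5))*(3 + 2**2) = (-2*(-7)*(3/5))*(3 + 4) = (14*(3/5))*7 = (42/5)*7 = 294/5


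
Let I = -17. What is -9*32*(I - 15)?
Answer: 9216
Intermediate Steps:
-9*32*(I - 15) = -9*32*(-17 - 15) = -9*32*(-32) = -9*(-1024) = -1*(-9216) = 9216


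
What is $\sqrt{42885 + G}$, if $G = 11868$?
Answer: $\sqrt{54753} \approx 233.99$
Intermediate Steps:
$\sqrt{42885 + G} = \sqrt{42885 + 11868} = \sqrt{54753}$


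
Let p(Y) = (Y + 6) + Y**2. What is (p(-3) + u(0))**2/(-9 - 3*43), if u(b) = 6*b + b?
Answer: -24/23 ≈ -1.0435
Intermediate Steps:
p(Y) = 6 + Y + Y**2 (p(Y) = (6 + Y) + Y**2 = 6 + Y + Y**2)
u(b) = 7*b
(p(-3) + u(0))**2/(-9 - 3*43) = ((6 - 3 + (-3)**2) + 7*0)**2/(-9 - 3*43) = ((6 - 3 + 9) + 0)**2/(-9 - 129) = (12 + 0)**2/(-138) = 12**2*(-1/138) = 144*(-1/138) = -24/23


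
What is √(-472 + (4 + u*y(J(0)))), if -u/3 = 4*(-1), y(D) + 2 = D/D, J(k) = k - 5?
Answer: 4*I*√30 ≈ 21.909*I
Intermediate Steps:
J(k) = -5 + k
y(D) = -1 (y(D) = -2 + D/D = -2 + 1 = -1)
u = 12 (u = -12*(-1) = -3*(-4) = 12)
√(-472 + (4 + u*y(J(0)))) = √(-472 + (4 + 12*(-1))) = √(-472 + (4 - 12)) = √(-472 - 8) = √(-480) = 4*I*√30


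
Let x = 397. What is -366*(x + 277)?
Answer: -246684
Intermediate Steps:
-366*(x + 277) = -366*(397 + 277) = -366*674 = -246684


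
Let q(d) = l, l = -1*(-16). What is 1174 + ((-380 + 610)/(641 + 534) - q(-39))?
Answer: 272176/235 ≈ 1158.2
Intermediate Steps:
l = 16
q(d) = 16
1174 + ((-380 + 610)/(641 + 534) - q(-39)) = 1174 + ((-380 + 610)/(641 + 534) - 1*16) = 1174 + (230/1175 - 16) = 1174 + (230*(1/1175) - 16) = 1174 + (46/235 - 16) = 1174 - 3714/235 = 272176/235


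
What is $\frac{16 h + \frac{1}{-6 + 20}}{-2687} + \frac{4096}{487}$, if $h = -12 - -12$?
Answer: $\frac{154082841}{18319966} \approx 8.4106$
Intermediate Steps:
$h = 0$ ($h = -12 + 12 = 0$)
$\frac{16 h + \frac{1}{-6 + 20}}{-2687} + \frac{4096}{487} = \frac{16 \cdot 0 + \frac{1}{-6 + 20}}{-2687} + \frac{4096}{487} = \left(0 + \frac{1}{14}\right) \left(- \frac{1}{2687}\right) + 4096 \cdot \frac{1}{487} = \left(0 + \frac{1}{14}\right) \left(- \frac{1}{2687}\right) + \frac{4096}{487} = \frac{1}{14} \left(- \frac{1}{2687}\right) + \frac{4096}{487} = - \frac{1}{37618} + \frac{4096}{487} = \frac{154082841}{18319966}$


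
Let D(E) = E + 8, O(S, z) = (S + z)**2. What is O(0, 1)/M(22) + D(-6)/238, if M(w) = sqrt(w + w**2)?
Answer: 1/119 + sqrt(506)/506 ≈ 0.052859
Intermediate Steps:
D(E) = 8 + E
O(0, 1)/M(22) + D(-6)/238 = (0 + 1)**2/(sqrt(22*(1 + 22))) + (8 - 6)/238 = 1**2/(sqrt(22*23)) + 2*(1/238) = 1/sqrt(506) + 1/119 = 1*(sqrt(506)/506) + 1/119 = sqrt(506)/506 + 1/119 = 1/119 + sqrt(506)/506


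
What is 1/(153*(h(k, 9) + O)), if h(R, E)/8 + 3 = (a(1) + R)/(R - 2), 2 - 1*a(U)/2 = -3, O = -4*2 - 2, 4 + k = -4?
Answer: -5/27234 ≈ -0.00018359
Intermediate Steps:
k = -8 (k = -4 - 4 = -8)
O = -10 (O = -8 - 2 = -10)
a(U) = 10 (a(U) = 4 - 2*(-3) = 4 + 6 = 10)
h(R, E) = -24 + 8*(10 + R)/(-2 + R) (h(R, E) = -24 + 8*((10 + R)/(R - 2)) = -24 + 8*((10 + R)/(-2 + R)) = -24 + 8*(10 + R)/(-2 + R))
1/(153*(h(k, 9) + O)) = 1/(153*(16*(8 - 1*(-8))/(-2 - 8) - 10)) = 1/(153*(16*(8 + 8)/(-10) - 10)) = 1/(153*(16*(-1/10)*16 - 10)) = 1/(153*(-128/5 - 10)) = 1/(153*(-178/5)) = 1/(-27234/5) = -5/27234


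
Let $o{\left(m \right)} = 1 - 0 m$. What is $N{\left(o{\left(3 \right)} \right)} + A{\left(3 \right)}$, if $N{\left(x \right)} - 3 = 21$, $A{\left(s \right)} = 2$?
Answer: $26$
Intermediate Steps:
$o{\left(m \right)} = 1$ ($o{\left(m \right)} = 1 - 0 = 1 + 0 = 1$)
$N{\left(x \right)} = 24$ ($N{\left(x \right)} = 3 + 21 = 24$)
$N{\left(o{\left(3 \right)} \right)} + A{\left(3 \right)} = 24 + 2 = 26$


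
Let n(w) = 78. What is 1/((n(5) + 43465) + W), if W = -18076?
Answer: 1/25467 ≈ 3.9266e-5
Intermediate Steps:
1/((n(5) + 43465) + W) = 1/((78 + 43465) - 18076) = 1/(43543 - 18076) = 1/25467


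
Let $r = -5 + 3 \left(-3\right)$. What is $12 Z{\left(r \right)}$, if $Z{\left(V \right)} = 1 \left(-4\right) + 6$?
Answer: $24$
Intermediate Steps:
$r = -14$ ($r = -5 - 9 = -14$)
$Z{\left(V \right)} = 2$ ($Z{\left(V \right)} = -4 + 6 = 2$)
$12 Z{\left(r \right)} = 12 \cdot 2 = 24$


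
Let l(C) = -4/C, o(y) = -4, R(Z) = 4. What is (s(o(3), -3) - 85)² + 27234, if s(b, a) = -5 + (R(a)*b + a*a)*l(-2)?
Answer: 38050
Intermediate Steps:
s(b, a) = -5 + 2*a² + 8*b (s(b, a) = -5 + (4*b + a*a)*(-4/(-2)) = -5 + (4*b + a²)*(-4*(-½)) = -5 + (a² + 4*b)*2 = -5 + (2*a² + 8*b) = -5 + 2*a² + 8*b)
(s(o(3), -3) - 85)² + 27234 = ((-5 + 2*(-3)² + 8*(-4)) - 85)² + 27234 = ((-5 + 2*9 - 32) - 85)² + 27234 = ((-5 + 18 - 32) - 85)² + 27234 = (-19 - 85)² + 27234 = (-104)² + 27234 = 10816 + 27234 = 38050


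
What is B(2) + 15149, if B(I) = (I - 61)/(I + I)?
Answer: 60537/4 ≈ 15134.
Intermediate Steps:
B(I) = (-61 + I)/(2*I) (B(I) = (-61 + I)/((2*I)) = (-61 + I)*(1/(2*I)) = (-61 + I)/(2*I))
B(2) + 15149 = (½)*(-61 + 2)/2 + 15149 = (½)*(½)*(-59) + 15149 = -59/4 + 15149 = 60537/4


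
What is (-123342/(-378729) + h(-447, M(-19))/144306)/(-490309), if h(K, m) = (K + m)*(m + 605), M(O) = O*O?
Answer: 253042588/496236900040479 ≈ 5.0992e-7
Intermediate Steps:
M(O) = O**2
h(K, m) = (605 + m)*(K + m) (h(K, m) = (K + m)*(605 + m) = (605 + m)*(K + m))
(-123342/(-378729) + h(-447, M(-19))/144306)/(-490309) = (-123342/(-378729) + (((-19)**2)**2 + 605*(-447) + 605*(-19)**2 - 447*(-19)**2)/144306)/(-490309) = (-123342*(-1/378729) + (361**2 - 270435 + 605*361 - 447*361)*(1/144306))*(-1/490309) = (41114/126243 + (130321 - 270435 + 218405 - 161367)*(1/144306))*(-1/490309) = (41114/126243 - 83076*1/144306)*(-1/490309) = (41114/126243 - 13846/24051)*(-1/490309) = -253042588/1012090131*(-1/490309) = 253042588/496236900040479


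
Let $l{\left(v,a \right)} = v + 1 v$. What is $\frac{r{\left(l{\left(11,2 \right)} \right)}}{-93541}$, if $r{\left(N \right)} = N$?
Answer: $- \frac{22}{93541} \approx -0.00023519$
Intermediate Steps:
$l{\left(v,a \right)} = 2 v$ ($l{\left(v,a \right)} = v + v = 2 v$)
$\frac{r{\left(l{\left(11,2 \right)} \right)}}{-93541} = \frac{2 \cdot 11}{-93541} = 22 \left(- \frac{1}{93541}\right) = - \frac{22}{93541}$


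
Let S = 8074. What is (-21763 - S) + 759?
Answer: -29078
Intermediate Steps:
(-21763 - S) + 759 = (-21763 - 1*8074) + 759 = (-21763 - 8074) + 759 = -29837 + 759 = -29078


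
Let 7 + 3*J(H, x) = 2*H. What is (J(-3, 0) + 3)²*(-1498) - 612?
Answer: -29476/9 ≈ -3275.1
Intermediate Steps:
J(H, x) = -7/3 + 2*H/3 (J(H, x) = -7/3 + (2*H)/3 = -7/3 + 2*H/3)
(J(-3, 0) + 3)²*(-1498) - 612 = ((-7/3 + (⅔)*(-3)) + 3)²*(-1498) - 612 = ((-7/3 - 2) + 3)²*(-1498) - 612 = (-13/3 + 3)²*(-1498) - 612 = (-4/3)²*(-1498) - 612 = (16/9)*(-1498) - 612 = -23968/9 - 612 = -29476/9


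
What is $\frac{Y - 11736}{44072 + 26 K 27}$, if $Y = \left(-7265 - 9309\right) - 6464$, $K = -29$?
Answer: $- \frac{17387}{11857} \approx -1.4664$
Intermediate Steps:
$Y = -23038$ ($Y = -16574 - 6464 = -23038$)
$\frac{Y - 11736}{44072 + 26 K 27} = \frac{-23038 - 11736}{44072 + 26 \left(-29\right) 27} = - \frac{34774}{44072 - 20358} = - \frac{34774}{23714} = \left(-34774\right) \frac{1}{23714} = - \frac{17387}{11857}$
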